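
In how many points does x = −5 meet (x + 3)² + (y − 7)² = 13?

2

Centre (−3, 7), r² = 13. Distance² from centre to line = (2)² = 4.
Since d² < r², the line cuts the circle twice.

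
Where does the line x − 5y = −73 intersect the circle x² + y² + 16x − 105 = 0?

(−13, 12) and (−8, 13)

From the line, y = (73 + x)/5. Substituting:
26x² + 546x + 2704 = 0  ⟹  x² + 21x + 104 = 0
x = −8 or x = −13, giving (−8, 13) and (−13, 12).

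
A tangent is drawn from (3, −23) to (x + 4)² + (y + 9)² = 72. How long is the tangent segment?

Centre (−4, −9), r² = 72. |PO|² = (7)² + (−14)² = 245.
By the tangent–radius right angle, tangent length = √(|PO|² − r²) = √173.

√173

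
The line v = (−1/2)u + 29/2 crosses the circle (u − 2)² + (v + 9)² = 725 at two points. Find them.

(−5, 17) and (27, 1)

From the line, v = (29 − u)/2. Substituting:
5u² − 110u − 675 = 0  ⟹  u² − 22u − 135 = 0
u = 27 or u = −5, giving (27, 1) and (−5, 17).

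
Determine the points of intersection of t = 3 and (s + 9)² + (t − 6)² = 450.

Substitute t = 3:
s² + 18s − 360 = 0
s = 12 or s = −30, giving (12, 3) and (−30, 3).

(−30, 3) and (12, 3)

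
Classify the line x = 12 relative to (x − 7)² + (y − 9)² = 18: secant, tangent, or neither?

neither

Substituting the line into the circle gives y² − 18y + 88 = 0.
Discriminant = (−18)² − 4·1·(88) = −28 < 0.
No real roots: the line does not meet the circle.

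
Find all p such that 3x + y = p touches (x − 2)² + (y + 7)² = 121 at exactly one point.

p = −1 ± 11√10

The line touches the circle iff its distance from (2, −7) is 11:
|3·2 + 1·(−7) − p| / √10 = 11
|p − (−1)| = 11√10.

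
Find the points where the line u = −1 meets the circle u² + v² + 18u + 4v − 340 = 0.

The line gives u = −1. Substituting into the circle:
v² + 4v − 357 = 0
v = 17 or v = −21, giving (−1, 17) and (−1, −21).

(−1, −21) and (−1, 17)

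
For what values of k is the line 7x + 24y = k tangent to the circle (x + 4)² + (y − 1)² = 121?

The line touches the circle iff its distance from (−4, 1) is 11:
|7·(−4) + 24·1 − k| / √625 = 11
|k − (−4)| = 11·25, so k = 271 or k = −279.

k = −279 or k = 271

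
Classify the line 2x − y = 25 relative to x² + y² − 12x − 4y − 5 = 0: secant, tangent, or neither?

Substituting the line into the circle gives 5x² − 120x + 720 = 0.
Δ = 14400 − 14400 = 0.
A repeated root: the line is tangent.

tangent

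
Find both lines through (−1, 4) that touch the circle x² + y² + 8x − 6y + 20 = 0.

2x − y = −6 and x + 2y = 7

Let a tangent through (−1, 4) have slope m. Its distance from (−4, 3) must equal √5:
[m·(−3) − (−1)]² = 5(m² + 1)
2m² − 3m − 2 = 0, so m = 2 or m = −1/2.
With m = 2: 2x − y = −6. With m = −1/2: x + 2y = 7.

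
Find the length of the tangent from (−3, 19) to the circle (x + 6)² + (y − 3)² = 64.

√201

With centre O = (−6, 3), |OP|² = 265 and r² = 64.
The tangent meets the radius at right angles, so tangent² = |PO|² − r² = 265 − 64 = 201.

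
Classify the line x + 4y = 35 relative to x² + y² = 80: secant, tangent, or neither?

Substituting the line into the circle gives 17x² − 70x − 55 = 0.
Δ = 4900 − (−3740) = 8640.
Two real roots: the line is a secant.

secant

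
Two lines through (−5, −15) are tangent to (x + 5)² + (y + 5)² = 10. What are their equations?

3x − y = 0 and 3x + y = −30

A line y − (−15) = m(x − (−5)) is tangent when its distance from (−5, −5) is √10:
(0m − (10))² = 10(m² + 1)
m² − 9 = 0, so m = 3 or m = −3.
With m = 3: 3x − y = 0. With m = −3: 3x + y = −30.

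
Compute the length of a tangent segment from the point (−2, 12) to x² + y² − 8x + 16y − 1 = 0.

The centre is (4, −8) and r = 9. The square of the distance from P to the centre is 36 + 400 = 436.
By the tangent–radius right angle, tangent length = √(|PO|² − r²) = √355.

√355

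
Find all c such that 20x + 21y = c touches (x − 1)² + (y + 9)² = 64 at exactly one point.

c = −401 or c = 63

For a tangent, require d(centre, line) = r = 8.
|20·1 + 21·(−9) − c| / √841 = 8
|c − (−169)| = 8·29, so c = 63 or c = −401.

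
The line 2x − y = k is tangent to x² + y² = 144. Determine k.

k = ±12√5

The line touches the circle iff its distance from (0, 0) is 12:
|2·0 − 1·0 − k| / √5 = 12
|k| = 12√5.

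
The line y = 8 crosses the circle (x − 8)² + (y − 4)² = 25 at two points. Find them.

From the line, y = 8. Substituting:
x² − 16x + 55 = 0
x = 11 or x = 5, giving (11, 8) and (5, 8).

(5, 8) and (11, 8)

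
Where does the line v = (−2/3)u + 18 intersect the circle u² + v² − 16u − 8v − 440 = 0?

Express v = (54 − 2u)/3 and substitute into the circle:
13u² − 312u − 2340 = 0  ⟹  u² − 24u − 180 = 0
u = 30 or u = −6, giving (30, −2) and (−6, 22).

(−6, 22) and (30, −2)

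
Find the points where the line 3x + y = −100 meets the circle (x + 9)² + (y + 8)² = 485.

Substitute y = −3x − 100:
10x² + 570x + 8060 = 0  ⟹  x² + 57x + 806 = 0
x = −26 or x = −31, giving (−26, −22) and (−31, −7).

(−31, −7) and (−26, −22)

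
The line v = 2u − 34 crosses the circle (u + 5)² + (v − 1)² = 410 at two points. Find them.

Express v = 2u − 34 and substitute into the circle:
5u² − 130u + 840 = 0  ⟹  u² − 26u + 168 = 0
u = 14 or u = 12, giving (14, −6) and (12, −10).

(12, −10) and (14, −6)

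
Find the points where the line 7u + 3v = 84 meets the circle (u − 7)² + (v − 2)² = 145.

(6, 14) and (15, −7)

From the line, v = (84 − 7u)/3. Substituting:
58u² − 1218u + 5220 = 0  ⟹  u² − 21u + 90 = 0
u = 15 or u = 6, giving (15, −7) and (6, 14).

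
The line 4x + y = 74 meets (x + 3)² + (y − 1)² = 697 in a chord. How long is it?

The distance from (−3, 1) to the line is 85/√17, and r² = 697.
Half the chord is √(r² − d²) = √(272), so the full chord is 8√17.

8√17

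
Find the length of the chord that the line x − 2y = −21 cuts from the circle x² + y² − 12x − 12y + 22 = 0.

The distance from (6, 6) to the line is 15/√5, and r² = 50.
Chord = 2√(r² − d²) = 2·√(5) = 2√5.

2√5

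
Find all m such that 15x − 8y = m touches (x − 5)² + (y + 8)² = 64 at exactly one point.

The line touches the circle iff its distance from (5, −8) is 8:
|15·5 − 8·(−8) − m| / √289 = 8
|m − (139)| = 8·17, so m = 275 or m = 3.

m = 3 or m = 275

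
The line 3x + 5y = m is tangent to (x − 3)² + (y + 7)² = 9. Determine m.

m = −26 ± 3√34

Tangency holds when the distance from the centre (3, −7) to the line equals the radius 3:
|3·3 + 5·(−7) − m| / √34 = 3
|m − (−26)| = 3√34.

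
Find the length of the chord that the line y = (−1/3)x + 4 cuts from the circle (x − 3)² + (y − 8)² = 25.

Express y = (12 − x)/3 and substitute into the circle:
10x² − 30x = 0  ⟹  x² − 3x = 0
x = 3 or x = 0, giving (3, 3) and (0, 4).
Chord length = distance between (3, 3) and (0, 4) = √10 = √10.

√10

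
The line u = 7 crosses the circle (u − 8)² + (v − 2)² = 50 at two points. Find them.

(7, −5) and (7, 9)

The line gives u = 7. Substituting into the circle:
v² − 4v − 45 = 0
v = 9 or v = −5, giving (7, 9) and (7, −5).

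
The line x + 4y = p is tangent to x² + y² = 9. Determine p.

p = ±3√17

Tangency holds when the distance from the centre (0, 0) to the line equals the radius 3:
|1·0 + 4·0 − p| / √17 = 3
|p| = 3√17.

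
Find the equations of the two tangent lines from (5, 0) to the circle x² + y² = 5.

x − 2y = 5 and x + 2y = 5

Write the tangent as mx − y + (0 − m·(5)) = 0 and set its distance from the centre to √5:
(−5m − (0))² = 5(m² + 1)
4m² − 1 = 0, so m = 1/2 or m = −1/2.
With m = 1/2: x − 2y = 5. With m = −1/2: x + 2y = 5.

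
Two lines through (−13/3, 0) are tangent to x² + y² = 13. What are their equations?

A line y − (0) = m(x − (−13/3)) is tangent when its distance from (0, 0) is √13:
[m·(13/3) − (0)]² = 13(m² + 1)
4m² − 9 = 0, so m = −3/2 or m = 3/2.
Through (−13/3, 0) these give 3x + 2y = −13 and 3x − 2y = −13.

3x + 2y = −13 and 3x − 2y = −13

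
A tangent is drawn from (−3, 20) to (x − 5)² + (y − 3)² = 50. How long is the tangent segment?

With centre O = (5, 3), |OP|² = 353 and r² = 50.
Power of the point: PT² = |PO|² − r² = 303, so PT = √303.

√303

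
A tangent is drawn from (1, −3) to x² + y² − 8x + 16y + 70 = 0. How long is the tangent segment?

The centre is (4, −8) and r = √10. The square of the distance from P to the centre is 9 + 25 = 34.
Power of the point: PT² = |PO|² − r² = 24, so PT = 2√6.

2√6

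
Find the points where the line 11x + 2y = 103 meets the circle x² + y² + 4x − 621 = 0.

(5, 24) and (13, −20)

Express y = (103 − 11x)/2 and substitute into the circle:
125x² − 2250x + 8125 = 0  ⟹  x² − 18x + 65 = 0
x = 13 or x = 5, giving (13, −20) and (5, 24).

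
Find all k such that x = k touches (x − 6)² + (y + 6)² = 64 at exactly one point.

Tangency holds when the distance from the centre (6, −6) to the line equals the radius 8:
|1·6 + 0·(−6) − k| / √1 = 8
|k − (6)| = 8, so k = 14 or k = −2.

k = −2 or k = 14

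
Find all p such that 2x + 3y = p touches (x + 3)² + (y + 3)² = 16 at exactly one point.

The line touches the circle iff its distance from (−3, −3) is 4:
|2·(−3) + 3·(−3) − p| / √13 = 4
|p − (−15)| = 4√13.

p = −15 ± 4√13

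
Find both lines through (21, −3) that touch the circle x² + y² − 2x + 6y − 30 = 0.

x − 3y = 30 and x + 3y = 12

Let a tangent through (21, −3) have slope m. Its distance from (1, −3) must equal 2√10:
[m·(−20) − (0)]² = 40(m² + 1)
9m² − 1 = 0, so m = 1/3 or m = −1/3.
Through (21, −3) these give x − 3y = 30 and x + 3y = 12.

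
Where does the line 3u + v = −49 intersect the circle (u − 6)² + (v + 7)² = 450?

(−15, −4) and (−9, −22)

From the line, v = −3u − 49. Substituting:
10u² + 240u + 1350 = 0  ⟹  u² + 24u + 135 = 0
u = −9 or u = −15, giving (−9, −22) and (−15, −4).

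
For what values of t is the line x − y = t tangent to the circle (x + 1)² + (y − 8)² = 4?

Tangency holds when the distance from the centre (−1, 8) to the line equals the radius 2:
|1·(−1) − 1·8 − t| / √2 = 2
|t − (−9)| = 2√2.

t = −9 ± 2√2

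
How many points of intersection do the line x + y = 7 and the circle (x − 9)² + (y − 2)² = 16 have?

Substituting the line into the circle gives 2x² − 28x + 90 = 0.
Discriminant = (−28)² − 4·2·(90) = 64 > 0.
Two real roots: the line is a secant.

2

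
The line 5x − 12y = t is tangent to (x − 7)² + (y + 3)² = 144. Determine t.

The line touches the circle iff its distance from (7, −3) is 12:
|5·7 − 12·(−3) − t| / √169 = 12
|t − (71)| = 12·13, so t = 227 or t = −85.

t = −85 or t = 227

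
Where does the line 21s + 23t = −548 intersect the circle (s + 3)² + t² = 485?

(−25, −1) and (−2, −22)

Express t = (−548 − 21s)/23 and substitute into the circle:
970s² + 26190s + 48500 = 0  ⟹  s² + 27s + 50 = 0
s = −2 or s = −25, giving (−2, −22) and (−25, −1).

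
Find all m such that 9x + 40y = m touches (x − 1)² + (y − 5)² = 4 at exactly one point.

m = 127 or m = 291

For a tangent, require d(centre, line) = r = 2.
|9·1 + 40·5 − m| / √1681 = 2
|m − (209)| = 2·41, so m = 291 or m = 127.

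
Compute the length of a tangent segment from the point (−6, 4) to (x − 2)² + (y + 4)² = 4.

2√31

Centre (2, −4), r² = 4. |PO|² = (−8)² + (8)² = 128.
Power of the point: PT² = |PO|² − r² = 124, so PT = 2√31.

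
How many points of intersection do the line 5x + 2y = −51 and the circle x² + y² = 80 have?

0

Substituting the line into the circle gives 29x² + 510x + 2281 = 0.
Δ = 260100 − 264596 = −4496.
No real roots: the line does not meet the circle.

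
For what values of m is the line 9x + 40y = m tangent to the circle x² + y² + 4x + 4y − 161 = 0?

Tangency holds when the distance from the centre (−2, −2) to the line equals the radius 13:
|9·(−2) + 40·(−2) − m| / √1681 = 13
|m − (−98)| = 13·41, so m = 435 or m = −631.

m = −631 or m = 435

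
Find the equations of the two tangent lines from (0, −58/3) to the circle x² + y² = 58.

7x + 3y = −58 and 7x − 3y = 58

A line y − (−58/3) = m(x − (0)) is tangent when its distance from (0, 0) is √58:
[m·(0) − (58/3)]² = 58(m² + 1)
9m² − 49 = 0, so m = −7/3 or m = 7/3.
With m = −7/3: 7x + 3y = −58. With m = 7/3: 7x − 3y = 58.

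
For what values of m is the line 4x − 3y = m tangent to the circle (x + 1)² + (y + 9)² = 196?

For a tangent, require d(centre, line) = r = 14.
|4·(−1) − 3·(−9) − m| / √25 = 14
|m − (23)| = 14·5, so m = 93 or m = −47.

m = −47 or m = 93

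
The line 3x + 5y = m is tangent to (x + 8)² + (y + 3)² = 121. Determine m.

The line touches the circle iff its distance from (−8, −3) is 11:
|3·(−8) + 5·(−3) − m| / √34 = 11
|m − (−39)| = 11√34.

m = −39 ± 11√34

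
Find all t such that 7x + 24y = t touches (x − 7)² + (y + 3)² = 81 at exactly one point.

t = −248 or t = 202

Tangency holds when the distance from the centre (7, −3) to the line equals the radius 9:
|7·7 + 24·(−3) − t| / √625 = 9
|t − (−23)| = 9·25, so t = 202 or t = −248.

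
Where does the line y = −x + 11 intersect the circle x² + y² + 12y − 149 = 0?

From the line, y = −x + 11. Substituting:
2x² − 34x + 104 = 0  ⟹  x² − 17x + 52 = 0
x = 13 or x = 4, giving (13, −2) and (4, 7).

(4, 7) and (13, −2)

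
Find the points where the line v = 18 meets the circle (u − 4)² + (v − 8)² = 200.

(−6, 18) and (14, 18)

Substitute v = 18:
u² − 8u − 84 = 0
u = 14 or u = −6, giving (14, 18) and (−6, 18).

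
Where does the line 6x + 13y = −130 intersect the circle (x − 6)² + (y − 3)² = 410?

(−13, −4) and (13, −16)

Substitute y = (−130 − 6x)/13:
205x² − 34645 = 0  ⟹  x² − 169 = 0
x = 13 or x = −13, giving (13, −16) and (−13, −4).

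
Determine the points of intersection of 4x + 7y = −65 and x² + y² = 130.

(−11, −3) and (3, −11)

Express y = (−65 − 4x)/7 and substitute into the circle:
65x² + 520x − 2145 = 0  ⟹  x² + 8x − 33 = 0
x = 3 or x = −11, giving (3, −11) and (−11, −3).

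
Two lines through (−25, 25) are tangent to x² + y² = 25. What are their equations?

Write the tangent as mx − y + (25 − m·(−25)) = 0 and set its distance from the centre to 5:
(25m − (−25))² = 25(m² + 1)
12m² + 25m + 12 = 0, so m = −4/3 or m = −3/4.
With m = −4/3: 4x + 3y = −25. With m = −3/4: 3x + 4y = 25.

4x + 3y = −25 and 3x + 4y = 25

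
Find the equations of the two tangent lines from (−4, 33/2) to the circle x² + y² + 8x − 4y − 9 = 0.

5x − 2y = −53 and 5x + 2y = 13

A line y − (33/2) = m(x − (−4)) is tangent when its distance from (−4, 2) is √29:
(0m − (−29/2))² = 29(m² + 1)
4m² − 25 = 0, so m = 5/2 or m = −5/2.
Through (−4, 33/2) these give 5x − 2y = −53 and 5x + 2y = 13.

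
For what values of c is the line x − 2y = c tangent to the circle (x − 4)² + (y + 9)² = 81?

The line touches the circle iff its distance from (4, −9) is 9:
|1·4 − 2·(−9) − c| / √5 = 9
|c − (22)| = 9√5.

c = 22 ± 9√5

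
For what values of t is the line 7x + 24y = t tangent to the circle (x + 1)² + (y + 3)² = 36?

t = −229 or t = 71

For a tangent, require d(centre, line) = r = 6.
|7·(−1) + 24·(−3) − t| / √625 = 6
|t − (−79)| = 6·25, so t = 71 or t = −229.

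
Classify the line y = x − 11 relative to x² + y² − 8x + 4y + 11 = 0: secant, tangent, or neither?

neither

d² = (1·4 − 1·(−2) − (11))²/2 = 25/2; r² = 9.
Since d² > r², the line lies outside the circle.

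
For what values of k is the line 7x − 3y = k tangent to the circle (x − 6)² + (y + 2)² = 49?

Tangency holds when the distance from the centre (6, −2) to the line equals the radius 7:
|7·6 − 3·(−2) − k| / √58 = 7
|k − (48)| = 7√58.

k = 48 ± 7√58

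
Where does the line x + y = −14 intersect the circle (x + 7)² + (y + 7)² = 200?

(−17, 3) and (3, −17)

Express y = −x − 14 and substitute into the circle:
2x² + 28x − 102 = 0  ⟹  x² + 14x − 51 = 0
x = 3 or x = −17, giving (3, −17) and (−17, 3).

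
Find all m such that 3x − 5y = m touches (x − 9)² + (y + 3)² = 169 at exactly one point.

m = 42 ± 13√34

The line touches the circle iff its distance from (9, −3) is 13:
|3·9 − 5·(−3) − m| / √34 = 13
|m − (42)| = 13√34.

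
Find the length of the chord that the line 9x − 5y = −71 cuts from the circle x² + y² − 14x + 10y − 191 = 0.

√106

Substitute y = (71 + 9x)/5:
106x² + 1378x + 3816 = 0  ⟹  x² + 13x + 36 = 0
x = −4 or x = −9, giving (−4, 7) and (−9, −2).
Chord length = distance between (−4, 7) and (−9, −2) = √106 = √106.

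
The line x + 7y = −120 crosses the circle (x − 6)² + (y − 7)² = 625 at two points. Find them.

(−1, −17) and (6, −18)

From the line, y = (−120 − x)/7. Substituting:
50x² − 250x − 300 = 0  ⟹  x² − 5x − 6 = 0
x = 6 or x = −1, giving (6, −18) and (−1, −17).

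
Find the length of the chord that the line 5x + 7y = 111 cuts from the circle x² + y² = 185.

√74

Centre (0, 0), r² = 185. Perpendicular distance d from centre to line = |−111| / √74 = 111/√74.
Chord = 2√(r² − d²) = 2·√(37/2) = √74.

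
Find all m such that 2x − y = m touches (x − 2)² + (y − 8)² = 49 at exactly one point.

m = −4 ± 7√5

Tangency holds when the distance from the centre (2, 8) to the line equals the radius 7:
|2·2 − 1·8 − m| / √5 = 7
|m − (−4)| = 7√5.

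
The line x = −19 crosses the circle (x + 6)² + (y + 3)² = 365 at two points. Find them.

The line gives x = −19. Substituting into the circle:
y² + 6y − 187 = 0
y = 11 or y = −17, giving (−19, 11) and (−19, −17).

(−19, −17) and (−19, 11)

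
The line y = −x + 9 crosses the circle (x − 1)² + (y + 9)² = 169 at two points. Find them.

(6, 3) and (13, −4)

Express y = −x + 9 and substitute into the circle:
2x² − 38x + 156 = 0  ⟹  x² − 19x + 78 = 0
x = 13 or x = 6, giving (13, −4) and (6, 3).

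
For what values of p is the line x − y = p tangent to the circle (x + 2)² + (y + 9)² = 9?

Tangency holds when the distance from the centre (−2, −9) to the line equals the radius 3:
|1·(−2) − 1·(−9) − p| / √2 = 3
|p − (7)| = 3√2.

p = 7 ± 3√2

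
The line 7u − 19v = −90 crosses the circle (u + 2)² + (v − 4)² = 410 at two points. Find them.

(−21, −3) and (17, 11)

From the line, v = (90 + 7u)/19. Substituting:
410u² + 1640u − 146370 = 0  ⟹  u² + 4u − 357 = 0
u = 17 or u = −21, giving (17, 11) and (−21, −3).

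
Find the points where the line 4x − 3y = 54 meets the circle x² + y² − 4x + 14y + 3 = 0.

(3, −14) and (9, −6)

From the line, y = (−54 + 4x)/3. Substituting:
25x² − 300x + 675 = 0  ⟹  x² − 12x + 27 = 0
x = 9 or x = 3, giving (9, −6) and (3, −14).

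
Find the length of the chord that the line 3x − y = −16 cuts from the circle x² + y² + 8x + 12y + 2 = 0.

Substitute y = 3x + 16:
10x² + 140x + 450 = 0  ⟹  x² + 14x + 45 = 0
x = −5 or x = −9, giving (−5, 1) and (−9, −11).
|(−5, 1) − (−9, −11)| = √((4)² + (12)²) = 4√10.

4√10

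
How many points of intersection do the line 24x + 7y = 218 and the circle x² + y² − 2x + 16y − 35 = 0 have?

1

Substituting the line into the circle gives 625x² − 13250x + 70225 = 0.
Discriminant = (−13250)² − 4·625·(70225) = 0.
A repeated root: the line is tangent.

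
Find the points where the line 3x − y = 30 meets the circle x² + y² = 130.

(7, −9) and (11, 3)

Substitute y = 3x − 30:
10x² − 180x + 770 = 0  ⟹  x² − 18x + 77 = 0
x = 11 or x = 7, giving (11, 3) and (7, −9).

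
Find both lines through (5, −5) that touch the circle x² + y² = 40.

x − 3y = 20 and 3x − y = 20

Let a tangent through (5, −5) have slope m. Its distance from (0, 0) must equal 2√10:
(−5m − (5))² = 40(m² + 1)
3m² − 10m + 3 = 0, so m = 1/3 or m = 3.
With m = 1/3: x − 3y = 20. With m = 3: 3x − y = 20.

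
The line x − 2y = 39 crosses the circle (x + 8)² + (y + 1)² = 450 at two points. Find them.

From the line, y = (−39 + x)/2. Substituting:
5x² − 10x − 175 = 0  ⟹  x² − 2x − 35 = 0
x = 7 or x = −5, giving (7, −16) and (−5, −22).

(−5, −22) and (7, −16)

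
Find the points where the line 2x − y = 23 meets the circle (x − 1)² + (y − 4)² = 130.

(10, −3) and (12, 1)

Express y = 2x − 23 and substitute into the circle:
5x² − 110x + 600 = 0  ⟹  x² − 22x + 120 = 0
x = 12 or x = 10, giving (12, 1) and (10, −3).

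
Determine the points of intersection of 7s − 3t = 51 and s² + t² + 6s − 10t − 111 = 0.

(6, −3) and (9, 4)

Substitute t = (−51 + 7s)/3:
58s² − 870s + 3132 = 0  ⟹  s² − 15s + 54 = 0
s = 9 or s = 6, giving (9, 4) and (6, −3).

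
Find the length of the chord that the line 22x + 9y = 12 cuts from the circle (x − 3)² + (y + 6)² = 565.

2√565

Express y = (12 − 22x)/9 and substitute into the circle:
565x² − 3390x − 40680 = 0  ⟹  x² − 6x − 72 = 0
x = 12 or x = −6, giving (12, −28) and (−6, 16).
|(12, −28) − (−6, 16)| = √((18)² + (−44)²) = 2√565.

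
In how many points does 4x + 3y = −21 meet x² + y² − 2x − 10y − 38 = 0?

1

Centre (1, 5), r² = 64. Distance² from centre to line = (40)²/25 = 64.
Since d² = r², the line is tangent.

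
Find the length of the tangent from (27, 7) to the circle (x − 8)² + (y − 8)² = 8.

√354

With centre O = (8, 8), |OP|² = 362 and r² = 8.
The tangent meets the radius at right angles, so tangent² = |PO|² − r² = 362 − 8 = 354.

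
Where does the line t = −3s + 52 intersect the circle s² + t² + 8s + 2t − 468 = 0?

Substitute t = −3s + 52:
10s² − 310s + 2340 = 0  ⟹  s² − 31s + 234 = 0
s = 18 or s = 13, giving (18, −2) and (13, 13).

(13, 13) and (18, −2)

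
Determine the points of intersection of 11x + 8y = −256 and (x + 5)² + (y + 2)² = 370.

From the line, y = (−256 − 11x)/8. Substituting:
185x² + 5920x + 35520 = 0  ⟹  x² + 32x + 192 = 0
x = −8 or x = −24, giving (−8, −21) and (−24, 1).

(−24, 1) and (−8, −21)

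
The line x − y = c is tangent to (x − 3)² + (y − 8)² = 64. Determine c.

The line touches the circle iff its distance from (3, 8) is 8:
|1·3 − 1·8 − c| / √2 = 8
|c − (−5)| = 8√2.

c = −5 ± 8√2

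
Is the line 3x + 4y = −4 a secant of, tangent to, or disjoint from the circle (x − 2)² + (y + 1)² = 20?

Centre (2, −1), r² = 20. Distance² from centre to line = (6)²/25 = 36/25.
Since d² < r², the line cuts the circle twice.

secant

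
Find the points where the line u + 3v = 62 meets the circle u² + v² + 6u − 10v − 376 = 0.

(−10, 24) and (14, 16)

Express v = (62 − u)/3 and substitute into the circle:
10u² − 40u − 1400 = 0  ⟹  u² − 4u − 140 = 0
u = 14 or u = −10, giving (14, 16) and (−10, 24).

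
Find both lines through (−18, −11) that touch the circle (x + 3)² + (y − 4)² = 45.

x − 2y = 4 and 2x − y = −25

Write the tangent as mx − y + (−11 − m·(−18)) = 0 and set its distance from the centre to 3√5:
[m·(15) − (15)]² = 45(m² + 1)
2m² − 5m + 2 = 0, so m = 1/2 or m = 2.
With m = 1/2: x − 2y = 4. With m = 2: 2x − y = −25.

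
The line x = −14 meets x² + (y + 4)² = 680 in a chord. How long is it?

Centre (0, −4), r² = 680. Perpendicular distance d from centre to line = |14| / √1 = 14.
Chord = 2√(r² − d²) = 2·√(484) = 44.

44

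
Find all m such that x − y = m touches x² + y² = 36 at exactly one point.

m = ±6√2

Tangency holds when the distance from the centre (0, 0) to the line equals the radius 6:
|1·0 − 1·0 − m| / √2 = 6
|m| = 6√2.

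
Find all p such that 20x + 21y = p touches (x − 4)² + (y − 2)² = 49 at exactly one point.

p = −81 or p = 325

Tangency holds when the distance from the centre (4, 2) to the line equals the radius 7:
|20·4 + 21·2 − p| / √841 = 7
|p − (122)| = 7·29, so p = 325 or p = −81.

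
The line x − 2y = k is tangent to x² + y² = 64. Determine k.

The line touches the circle iff its distance from (0, 0) is 8:
|1·0 − 2·0 − k| / √5 = 8
|k| = 8√5.

k = ±8√5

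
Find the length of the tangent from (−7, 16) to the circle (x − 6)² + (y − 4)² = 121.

The centre is (6, 4) and r = 11. The square of the distance from P to the centre is 169 + 144 = 313.
By the tangent–radius right angle, tangent length = √(|PO|² − r²) = √192 = 8√3.

8√3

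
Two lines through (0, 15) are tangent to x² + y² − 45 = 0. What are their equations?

2x + y = 15 and 2x − y = −15

A line y − (15) = m(x − (0)) is tangent when its distance from (0, 0) is 3√5:
[m·(0) − (−15)]² = 45(m² + 1)
m² − 4 = 0, so m = −2 or m = 2.
With m = −2: 2x + y = 15. With m = 2: 2x − y = −15.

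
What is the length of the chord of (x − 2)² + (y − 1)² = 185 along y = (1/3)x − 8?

Centre (2, 1), r² = 185. Perpendicular distance d from centre to line = |−25| / √10 = 25/√10.
Chord = 2√(r² − d²) = 2·√(245/2) = 7√10.

7√10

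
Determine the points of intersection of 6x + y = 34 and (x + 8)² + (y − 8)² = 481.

(1, 28) and (7, −8)

From the line, y = −6x + 34. Substituting:
37x² − 296x + 259 = 0  ⟹  x² − 8x + 7 = 0
x = 7 or x = 1, giving (7, −8) and (1, 28).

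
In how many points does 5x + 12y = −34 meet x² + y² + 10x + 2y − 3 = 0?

2

Centre (−5, −1), r² = 29. Distance² from centre to line = (−3)²/169 = 9/169.
Since d² < r², the line cuts the circle twice.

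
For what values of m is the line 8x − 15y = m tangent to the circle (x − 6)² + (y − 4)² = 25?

For a tangent, require d(centre, line) = r = 5.
|8·6 − 15·4 − m| / √289 = 5
|m − (−12)| = 5·17, so m = 73 or m = −97.

m = −97 or m = 73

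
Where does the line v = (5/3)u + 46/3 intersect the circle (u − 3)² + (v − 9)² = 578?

(−14, −8) and (10, 32)

From the line, v = (46 + 5u)/3. Substituting:
34u² + 136u − 4760 = 0  ⟹  u² + 4u − 140 = 0
u = 10 or u = −14, giving (10, 32) and (−14, −8).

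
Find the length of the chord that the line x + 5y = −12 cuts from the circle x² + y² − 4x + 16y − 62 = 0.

4√26

Centre (2, −8), r² = 130. Perpendicular distance d from centre to line = |−26| / √26 = 26/√26.
Half the chord is √(r² − d²) = √(104), so the full chord is 4√26.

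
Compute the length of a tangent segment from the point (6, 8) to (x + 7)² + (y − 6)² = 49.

2√31

Centre (−7, 6), r² = 49. |PO|² = (13)² + (2)² = 173.
Power of the point: PT² = |PO|² − r² = 124, so PT = 2√31.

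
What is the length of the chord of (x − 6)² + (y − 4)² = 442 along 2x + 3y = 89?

6√13

Express y = (89 − 2x)/3 and substitute into the circle:
13x² − 416x + 2275 = 0  ⟹  x² − 32x + 175 = 0
x = 25 or x = 7, giving (25, 13) and (7, 25).
|(25, 13) − (7, 25)| = √((18)² + (−12)²) = 6√13.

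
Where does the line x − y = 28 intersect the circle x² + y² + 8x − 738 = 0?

From the line, y = x − 28. Substituting:
2x² − 48x + 46 = 0  ⟹  x² − 24x + 23 = 0
x = 23 or x = 1, giving (23, −5) and (1, −27).

(1, −27) and (23, −5)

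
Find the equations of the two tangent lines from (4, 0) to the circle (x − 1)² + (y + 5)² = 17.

x − 4y = 4 and 4x + y = 16

Let a tangent through (4, 0) have slope m. Its distance from (1, −5) must equal √17:
[m·(−3) − (−5)]² = 17(m² + 1)
4m² + 15m − 4 = 0, so m = 1/4 or m = −4.
Through (4, 0) these give x − 4y = 4 and 4x + y = 16.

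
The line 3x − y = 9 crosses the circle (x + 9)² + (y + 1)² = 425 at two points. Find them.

(−4, −21) and (7, 12)

Express y = 3x − 9 and substitute into the circle:
10x² − 30x − 280 = 0  ⟹  x² − 3x − 28 = 0
x = 7 or x = −4, giving (7, 12) and (−4, −21).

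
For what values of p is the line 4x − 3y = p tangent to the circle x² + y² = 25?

p = −25 or p = 25

For a tangent, require d(centre, line) = r = 5.
|4·0 − 3·0 − p| / √25 = 5
|p| = 5·5, so p = 25 or p = −25.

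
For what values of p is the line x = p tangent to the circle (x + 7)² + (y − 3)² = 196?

The line touches the circle iff its distance from (−7, 3) is 14:
|1·(−7) + 0·3 − p| / √1 = 14
|p − (−7)| = 14, so p = 7 or p = −21.

p = −21 or p = 7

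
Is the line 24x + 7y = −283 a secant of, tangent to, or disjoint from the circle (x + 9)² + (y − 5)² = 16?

Substituting the line into the circle gives 625x² + 16146x + 104309 = 0.
Discriminant = (16146)² − 4·625·(104309) = −79184 < 0.
No real roots: the line does not meet the circle.

disjoint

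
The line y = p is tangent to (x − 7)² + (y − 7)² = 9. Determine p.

p = 4 or p = 10

For a tangent, require d(centre, line) = r = 3.
|0·7 + 1·7 − p| / √1 = 3
|p − (7)| = 3, so p = 10 or p = 4.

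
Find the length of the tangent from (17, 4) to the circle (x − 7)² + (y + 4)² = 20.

12

The centre is (7, −4) and r = 2√5. The square of the distance from P to the centre is 100 + 64 = 164.
The tangent meets the radius at right angles, so tangent² = |PO|² − r² = 164 − 20 = 144.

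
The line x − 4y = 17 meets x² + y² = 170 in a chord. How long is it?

From the line, y = (−17 + x)/4. Substituting:
17x² − 34x − 2431 = 0  ⟹  x² − 2x − 143 = 0
x = 13 or x = −11, giving (13, −1) and (−11, −7).
|(13, −1) − (−11, −7)| = √((24)² + (6)²) = 6√17.

6√17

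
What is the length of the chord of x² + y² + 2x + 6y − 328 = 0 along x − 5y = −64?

4√26

The distance from (−1, −3) to the line is 78/√26, and r² = 338.
Chord = 2√(r² − d²) = 2·√(104) = 4√26.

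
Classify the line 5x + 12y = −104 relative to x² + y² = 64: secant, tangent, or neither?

tangent

Substituting the line into the circle gives 169x² + 1040x + 1600 = 0.
Δ = 1081600 − 1081600 = 0.
A repeated root: the line is tangent.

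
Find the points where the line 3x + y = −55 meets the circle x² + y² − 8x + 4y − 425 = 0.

(−17, −4) and (−14, −13)

Substitute y = −3x − 55:
10x² + 310x + 2380 = 0  ⟹  x² + 31x + 238 = 0
x = −14 or x = −17, giving (−14, −13) and (−17, −4).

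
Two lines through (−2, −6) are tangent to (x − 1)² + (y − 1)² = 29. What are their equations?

2x − 5y = 26 and 5x + 2y = −22

Let a tangent through (−2, −6) have slope m. Its distance from (1, 1) must equal √29:
[m·(3) − (7)]² = 29(m² + 1)
10m² + 21m − 10 = 0, so m = 2/5 or m = −5/2.
With m = 2/5: 2x − 5y = 26. With m = −5/2: 5x + 2y = −22.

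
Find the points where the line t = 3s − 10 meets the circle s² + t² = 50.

(1, −7) and (5, 5)

Substitute t = 3s − 10:
10s² − 60s + 50 = 0  ⟹  s² − 6s + 5 = 0
s = 5 or s = 1, giving (5, 5) and (1, −7).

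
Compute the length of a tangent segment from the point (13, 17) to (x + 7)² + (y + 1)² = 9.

√715

The centre is (−7, −1) and r = 3. The square of the distance from P to the centre is 400 + 324 = 724.
Power of the point: PT² = |PO|² − r² = 715, so PT = √715.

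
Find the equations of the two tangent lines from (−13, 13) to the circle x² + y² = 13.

Write the tangent as mx − y + (13 − m·(−13)) = 0 and set its distance from the centre to √13:
[m·(13) − (−13)]² = 13(m² + 1)
6m² + 13m + 6 = 0, so m = −3/2 or m = −2/3.
Through (−13, 13) these give 3x + 2y = −13 and 2x + 3y = 13.

3x + 2y = −13 and 2x + 3y = 13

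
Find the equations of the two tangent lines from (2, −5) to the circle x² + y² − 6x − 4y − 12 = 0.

Write the tangent as mx − y + (−5 − m·(2)) = 0 and set its distance from the centre to 5:
(1m − (7))² = 25(m² + 1)
12m² + 7m − 12 = 0, so m = −4/3 or m = 3/4.
With m = −4/3: 4x + 3y = −7. With m = 3/4: 3x − 4y = 26.

4x + 3y = −7 and 3x − 4y = 26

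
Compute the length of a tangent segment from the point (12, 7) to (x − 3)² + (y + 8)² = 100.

The centre is (3, −8) and r = 10. The square of the distance from P to the centre is 81 + 225 = 306.
Power of the point: PT² = |PO|² − r² = 206, so PT = √206.

√206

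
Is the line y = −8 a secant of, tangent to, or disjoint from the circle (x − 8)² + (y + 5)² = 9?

d² = (0·8 + 1·(−5) − (−8))² = 9; r² = 9.
Since d² = r², the line is tangent.

tangent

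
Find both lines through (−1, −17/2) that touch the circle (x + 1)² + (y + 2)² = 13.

3x − 2y = 14 and 3x + 2y = −20

Let a tangent through (−1, −17/2) have slope m. Its distance from (−1, −2) must equal √13:
[m·(0) − (13/2)]² = 13(m² + 1)
4m² − 9 = 0, so m = 3/2 or m = −3/2.
With m = 3/2: 3x − 2y = 14. With m = −3/2: 3x + 2y = −20.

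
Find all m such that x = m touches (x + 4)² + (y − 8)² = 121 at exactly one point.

m = −15 or m = 7

Tangency holds when the distance from the centre (−4, 8) to the line equals the radius 11:
|1·(−4) + 0·8 − m| / √1 = 11
|m − (−4)| = 11, so m = 7 or m = −15.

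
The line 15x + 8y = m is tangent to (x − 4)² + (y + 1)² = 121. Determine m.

m = −135 or m = 239

Tangency holds when the distance from the centre (4, −1) to the line equals the radius 11:
|15·4 + 8·(−1) − m| / √289 = 11
|m − (52)| = 11·17, so m = 239 or m = −135.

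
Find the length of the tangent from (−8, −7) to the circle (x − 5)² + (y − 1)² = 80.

The centre is (5, 1) and r = 4√5. The square of the distance from P to the centre is 169 + 64 = 233.
By the tangent–radius right angle, tangent length = √(|PO|² − r²) = √153 = 3√17.

3√17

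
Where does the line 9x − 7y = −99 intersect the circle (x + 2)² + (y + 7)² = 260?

(−18, −9) and (−4, 9)

From the line, y = (99 + 9x)/7. Substituting:
130x² + 2860x + 9360 = 0  ⟹  x² + 22x + 72 = 0
x = −4 or x = −18, giving (−4, 9) and (−18, −9).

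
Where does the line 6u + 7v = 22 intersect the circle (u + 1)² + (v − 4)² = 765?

(−22, 22) and (20, −14)

Express v = (22 − 6u)/7 and substitute into the circle:
85u² + 170u − 37400 = 0  ⟹  u² + 2u − 440 = 0
u = 20 or u = −22, giving (20, −14) and (−22, 22).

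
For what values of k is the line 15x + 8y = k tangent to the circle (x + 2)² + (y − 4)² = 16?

For a tangent, require d(centre, line) = r = 4.
|15·(−2) + 8·4 − k| / √289 = 4
|k − (2)| = 4·17, so k = 70 or k = −66.

k = −66 or k = 70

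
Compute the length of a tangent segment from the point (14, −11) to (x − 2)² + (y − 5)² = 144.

Centre (2, 5), r² = 144. |PO|² = (12)² + (−16)² = 400.
The tangent meets the radius at right angles, so tangent² = |PO|² − r² = 400 − 144 = 256.

16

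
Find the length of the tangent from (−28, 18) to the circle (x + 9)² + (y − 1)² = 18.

2√158

With centre O = (−9, 1), |OP|² = 650 and r² = 18.
The tangent meets the radius at right angles, so tangent² = |PO|² − r² = 650 − 18 = 632.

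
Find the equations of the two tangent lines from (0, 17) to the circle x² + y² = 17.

Write the tangent as mx − y + (17 − m·(0)) = 0 and set its distance from the centre to √17:
(0m − (−17))² = 17(m² + 1)
m² − 16 = 0, so m = −4 or m = 4.
Through (0, 17) these give 4x + y = 17 and 4x − y = −17.

4x + y = 17 and 4x − y = −17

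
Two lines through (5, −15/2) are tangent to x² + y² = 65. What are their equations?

Write the tangent as mx − y + (−15/2 − m·(5)) = 0 and set its distance from the centre to √65:
[m·(−5) − (15/2)]² = 65(m² + 1)
32m² − 60m + 7 = 0, so m = 7/4 or m = 1/8.
With m = 7/4: 7x − 4y = 65. With m = 1/8: x − 8y = 65.

7x − 4y = 65 and x − 8y = 65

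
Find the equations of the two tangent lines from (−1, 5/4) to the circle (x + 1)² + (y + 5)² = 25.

3x − 4y = −8 and 3x + 4y = 2

Let a tangent through (−1, 5/4) have slope m. Its distance from (−1, −5) must equal 5:
(0m − (−25/4))² = 25(m² + 1)
16m² − 9 = 0, so m = 3/4 or m = −3/4.
Through (−1, 5/4) these give 3x − 4y = −8 and 3x + 4y = 2.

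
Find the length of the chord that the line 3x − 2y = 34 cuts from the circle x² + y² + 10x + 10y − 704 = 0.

Centre (−5, −5), r² = 754. Perpendicular distance d from centre to line = |−39| / √13 = 39/√13.
Half the chord is √(r² − d²) = √(637), so the full chord is 14√13.

14√13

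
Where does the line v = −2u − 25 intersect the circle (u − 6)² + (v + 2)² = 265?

(−10, −5) and (−6, −13)

From the line, v = −2u − 25. Substituting:
5u² + 80u + 300 = 0  ⟹  u² + 16u + 60 = 0
u = −6 or u = −10, giving (−6, −13) and (−10, −5).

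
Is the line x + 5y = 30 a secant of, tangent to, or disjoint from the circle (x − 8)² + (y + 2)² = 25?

disjoint

Substituting the line into the circle gives 26x² − 480x + 2575 = 0.
Discriminant = (−480)² − 4·26·(2575) = −37400 < 0.
No real roots: the line does not meet the circle.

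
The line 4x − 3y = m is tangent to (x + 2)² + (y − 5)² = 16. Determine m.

Tangency holds when the distance from the centre (−2, 5) to the line equals the radius 4:
|4·(−2) − 3·5 − m| / √25 = 4
|m − (−23)| = 4·5, so m = −3 or m = −43.

m = −43 or m = −3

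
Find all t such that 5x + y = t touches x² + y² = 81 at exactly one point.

The line touches the circle iff its distance from (0, 0) is 9:
|5·0 + 1·0 − t| / √26 = 9
|t| = 9√26.

t = ±9√26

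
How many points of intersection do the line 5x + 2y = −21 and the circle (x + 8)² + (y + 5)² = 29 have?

1

d² = (5·(−8) + 2·(−5) − (−21))²/29 = 29; r² = 29.
Since d² = r², the line is tangent.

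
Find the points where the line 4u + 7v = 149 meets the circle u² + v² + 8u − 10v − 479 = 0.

Substitute v = (149 − 4u)/7:
65u² − 520u − 11700 = 0  ⟹  u² − 8u − 180 = 0
u = 18 or u = −10, giving (18, 11) and (−10, 27).

(−10, 27) and (18, 11)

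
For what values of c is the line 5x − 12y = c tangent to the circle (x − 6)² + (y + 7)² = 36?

For a tangent, require d(centre, line) = r = 6.
|5·6 − 12·(−7) − c| / √169 = 6
|c − (114)| = 6·13, so c = 192 or c = 36.

c = 36 or c = 192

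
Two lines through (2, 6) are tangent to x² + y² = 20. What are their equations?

Write the tangent as mx − y + (6 − m·(2)) = 0 and set its distance from the centre to 2√5:
(−2m − (−6))² = 20(m² + 1)
2m² + 3m − 2 = 0, so m = −2 or m = 1/2.
Through (2, 6) these give 2x + y = 10 and x − 2y = −10.

2x + y = 10 and x − 2y = −10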